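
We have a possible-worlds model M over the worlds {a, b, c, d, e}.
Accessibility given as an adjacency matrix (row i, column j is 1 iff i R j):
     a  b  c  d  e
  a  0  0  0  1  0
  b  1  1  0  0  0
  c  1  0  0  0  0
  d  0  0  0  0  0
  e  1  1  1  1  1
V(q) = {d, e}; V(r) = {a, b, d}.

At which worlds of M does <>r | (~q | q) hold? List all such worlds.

a, b, c, d, e

Let φ = <>r | (~q | q). Evaluate φ at each world:
  a (successors {d}): φ is true.
  b (successors {a, b}): φ is true.
  c (successors {a}): φ is true.
  d (successors ∅): φ is true.
  e (successors {a, b, c, d, e}): φ is true.
For instance, at c:
  At c: <>r is true, ~q | q is true, so <>r | (~q | q) is true.
    At c: <>r requires r at some successor in {a}.
      r holds at a, so <>r is true at c.
Satisfying worlds: {a, b, c, d, e}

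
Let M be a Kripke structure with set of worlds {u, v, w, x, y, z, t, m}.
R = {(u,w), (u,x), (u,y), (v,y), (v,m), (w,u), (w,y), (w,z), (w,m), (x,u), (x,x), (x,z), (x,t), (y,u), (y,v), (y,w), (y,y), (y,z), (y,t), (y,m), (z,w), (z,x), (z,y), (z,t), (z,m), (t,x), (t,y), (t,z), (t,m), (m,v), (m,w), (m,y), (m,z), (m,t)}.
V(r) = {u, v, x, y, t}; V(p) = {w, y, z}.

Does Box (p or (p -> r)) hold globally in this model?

Let φ = Box (p or (p -> r)). Evaluate φ at each world:
  u (successors {w, x, y}): φ is true.
  v (successors {y, m}): φ is true.
  w (successors {u, y, z, m}): φ is true.
  x (successors {u, x, z, t}): φ is true.
  y (successors {u, v, w, y, z, t, m}): φ is true.
  z (successors {w, x, y, t, m}): φ is true.
  t (successors {x, y, z, m}): φ is true.
  m (successors {v, w, y, z, t}): φ is true.
For instance, at z:
  At z: Box (p or (p -> r)) requires p or (p -> r) at every successor {w, x, y, t, m}.
    At w: p or (p -> r) is true.
    At x: p or (p -> r) is true.
    At y: p or (p -> r) is true.
    At t: p or (p -> r) is true.
    At m: p or (p -> r) is true.
  So Box (p or (p -> r)) is true at z.

Yes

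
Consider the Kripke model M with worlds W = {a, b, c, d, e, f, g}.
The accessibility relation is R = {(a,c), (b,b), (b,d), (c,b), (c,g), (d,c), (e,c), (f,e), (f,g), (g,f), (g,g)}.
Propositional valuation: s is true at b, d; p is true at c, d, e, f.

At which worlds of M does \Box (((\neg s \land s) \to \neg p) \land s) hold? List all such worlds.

Let φ = \Box (((\neg s \land s) \to \neg p) \land s). Evaluate φ at each world:
  a (successors {c}): φ is false.
  b (successors {b, d}): φ is true.
  c (successors {b, g}): φ is false.
  d (successors {c}): φ is false.
  e (successors {c}): φ is false.
  f (successors {e, g}): φ is false.
  g (successors {f, g}): φ is false.
For instance, at e:
  At e: \Box (((\neg s \land s) \to \neg p) \land s) requires ((\neg s \land s) \to \neg p) \land s at every successor {c}.
    ((\neg s \land s) \to \neg p) \land s fails at c, so \Box (((\neg s \land s) \to \neg p) \land s) is false at e.
Satisfying worlds: {b}

b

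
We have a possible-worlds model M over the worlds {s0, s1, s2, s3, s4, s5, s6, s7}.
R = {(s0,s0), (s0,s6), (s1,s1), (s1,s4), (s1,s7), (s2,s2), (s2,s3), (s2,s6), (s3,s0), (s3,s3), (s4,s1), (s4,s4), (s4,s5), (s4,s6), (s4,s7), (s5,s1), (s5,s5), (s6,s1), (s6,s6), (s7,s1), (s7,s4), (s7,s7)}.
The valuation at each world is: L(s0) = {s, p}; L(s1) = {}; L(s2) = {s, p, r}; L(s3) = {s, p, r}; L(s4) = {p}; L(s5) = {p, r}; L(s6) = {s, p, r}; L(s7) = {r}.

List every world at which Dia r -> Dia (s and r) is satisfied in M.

s0, s2, s3, s4, s6

Recall that Dia ψ holds at a world iff ψ holds at some accessible world.
Let φ = Dia r -> Dia (s and r). Evaluate φ at each world:
  s0 (successors {s0, s6}): φ is true.
  s1 (successors {s1, s4, s7}): φ is false.
  s2 (successors {s2, s3, s6}): φ is true.
  s3 (successors {s0, s3}): φ is true.
  s4 (successors {s1, s4, s5, s6, s7}): φ is true.
  s5 (successors {s1, s5}): φ is false.
  s6 (successors {s1, s6}): φ is true.
  s7 (successors {s1, s4, s7}): φ is false.
For instance, at s7:
  At s7: Dia r is true, Dia (s and r) is false, so Dia r -> Dia (s and r) is false.
    At s7: Dia r requires r at some successor in {s1, s4, s7}.
      r holds at s7, so Dia r is true at s7.
    At s7: Dia (s and r) requires s and r at some successor in {s1, s4, s7}.
      At s1: s and r is false.
      At s4: s and r is false.
      At s7: s and r is false.
    So Dia (s and r) is false at s7.
Satisfying worlds: {s0, s2, s3, s4, s6}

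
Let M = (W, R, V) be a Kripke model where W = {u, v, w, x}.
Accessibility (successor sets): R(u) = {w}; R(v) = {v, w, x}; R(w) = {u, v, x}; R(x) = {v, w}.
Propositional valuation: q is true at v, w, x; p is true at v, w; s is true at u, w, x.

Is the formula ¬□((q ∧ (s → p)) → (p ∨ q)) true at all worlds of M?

No

Let φ = ¬□((q ∧ (s → p)) → (p ∨ q)). Evaluate φ at each world:
  u (successors {w}): φ is false.
  v (successors {v, w, x}): φ is false.
  w (successors {u, v, x}): φ is false.
  x (successors {v, w}): φ is false.
Detail at u (counterexample):
  At u: □((q ∧ (s → p)) → (p ∨ q)) is true, so ¬□((q ∧ (s → p)) → (p ∨ q)) is false.
    At u: □((q ∧ (s → p)) → (p ∨ q)) requires (q ∧ (s → p)) → (p ∨ q) at every successor {w}.
      At w: (q ∧ (s → p)) → (p ∨ q) is true.
    So □((q ∧ (s → p)) → (p ∨ q)) is true at u.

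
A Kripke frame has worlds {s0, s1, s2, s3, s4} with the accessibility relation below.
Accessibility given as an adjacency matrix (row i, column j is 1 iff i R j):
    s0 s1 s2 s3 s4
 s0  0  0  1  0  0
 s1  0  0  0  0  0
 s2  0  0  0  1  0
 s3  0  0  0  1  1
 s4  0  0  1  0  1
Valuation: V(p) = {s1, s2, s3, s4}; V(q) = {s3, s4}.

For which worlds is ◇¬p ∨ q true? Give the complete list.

Let φ = ◇¬p ∨ q. Evaluate φ at each world:
  s0 (successors {s2}): φ is false.
  s1 (successors ∅): φ is false.
  s2 (successors {s3}): φ is false.
  s3 (successors {s3, s4}): φ is true.
  s4 (successors {s2, s4}): φ is true.
For instance, at s0:
  At s0: ◇¬p is false, q is false, so ◇¬p ∨ q is false.
    At s0: ◇¬p requires ¬p at some successor in {s2}.
      At s2: ¬p is false.
    So ◇¬p is false at s0.
Satisfying worlds: {s3, s4}

s3, s4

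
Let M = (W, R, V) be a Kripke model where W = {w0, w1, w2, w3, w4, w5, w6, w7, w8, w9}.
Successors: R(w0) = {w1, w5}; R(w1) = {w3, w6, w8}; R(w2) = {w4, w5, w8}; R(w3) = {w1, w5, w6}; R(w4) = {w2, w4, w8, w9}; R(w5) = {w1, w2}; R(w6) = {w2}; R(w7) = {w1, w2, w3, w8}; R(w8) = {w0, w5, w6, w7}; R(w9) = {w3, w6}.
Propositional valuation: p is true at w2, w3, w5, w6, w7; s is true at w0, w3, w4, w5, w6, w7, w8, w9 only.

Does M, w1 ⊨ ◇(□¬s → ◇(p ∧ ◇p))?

At w1: ◇(□¬s → ◇(p ∧ ◇p)) requires □¬s → ◇(p ∧ ◇p) at some successor in {w3, w6, w8}.
  □¬s → ◇(p ∧ ◇p) holds at w3, so ◇(□¬s → ◇(p ∧ ◇p)) is true at w1.
    At w3: □¬s is false, ◇(p ∧ ◇p) is true, so □¬s → ◇(p ∧ ◇p) is true.
      At w3: □¬s requires ¬s at every successor {w1, w5, w6}.
        ¬s fails at w5, so □¬s is false at w3.
      At w3: ◇(p ∧ ◇p) requires p ∧ ◇p at some successor in {w1, w5, w6}.
        p ∧ ◇p holds at w5, so ◇(p ∧ ◇p) is true at w3.

Yes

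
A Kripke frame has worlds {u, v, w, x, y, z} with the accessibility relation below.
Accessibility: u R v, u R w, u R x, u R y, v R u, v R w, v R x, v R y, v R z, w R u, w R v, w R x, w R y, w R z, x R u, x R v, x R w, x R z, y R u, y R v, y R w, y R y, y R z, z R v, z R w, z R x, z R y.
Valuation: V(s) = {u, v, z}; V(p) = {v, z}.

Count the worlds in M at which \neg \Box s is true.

Recall that \Box ψ holds at a world iff ψ holds at every accessible world, and \Diamond ψ holds iff ψ holds at some accessible world.
Let φ = \neg \Box s. Evaluate φ at each world:
  u (successors {v, w, x, y}): φ is true.
  v (successors {u, w, x, y, z}): φ is true.
  w (successors {u, v, x, y, z}): φ is true.
  x (successors {u, v, w, z}): φ is true.
  y (successors {u, v, w, y, z}): φ is true.
  z (successors {v, w, x, y}): φ is true.
For instance, at y:
  At y: \Box s is false, so \neg \Box s is true.
    At y: \Box s requires s at every successor {u, v, w, y, z}.
      s fails at w, so \Box s is false at y.
Satisfying worlds: {u, v, w, x, y, z}

6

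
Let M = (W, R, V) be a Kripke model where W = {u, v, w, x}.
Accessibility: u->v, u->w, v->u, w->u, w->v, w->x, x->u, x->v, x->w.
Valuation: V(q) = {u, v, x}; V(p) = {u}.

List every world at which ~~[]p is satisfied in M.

v

Recall that []ψ holds at a world iff ψ holds at every accessible world, and <>ψ holds iff ψ holds at some accessible world.
Let φ = ~~[]p. Evaluate φ at each world:
  u (successors {v, w}): φ is false.
  v (successors {u}): φ is true.
  w (successors {u, v, x}): φ is false.
  x (successors {u, v, w}): φ is false.
For instance, at w:
  At w: ~[]p is true, so ~~[]p is false.
    At w: []p is false, so ~[]p is true.
      At w: []p requires p at every successor {u, v, x}.
        p fails at v, so []p is false at w.
Satisfying worlds: {v}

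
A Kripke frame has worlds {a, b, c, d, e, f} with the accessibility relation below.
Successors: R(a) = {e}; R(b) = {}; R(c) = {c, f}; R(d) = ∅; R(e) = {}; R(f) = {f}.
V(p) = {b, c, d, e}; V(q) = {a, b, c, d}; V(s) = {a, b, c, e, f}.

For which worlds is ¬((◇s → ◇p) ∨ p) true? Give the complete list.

f

Recall that ◇ψ holds at a world iff ψ holds at some accessible world.
Let φ = ¬((◇s → ◇p) ∨ p). Evaluate φ at each world:
  a (successors {e}): φ is false.
  b (successors ∅): φ is false.
  c (successors {c, f}): φ is false.
  d (successors ∅): φ is false.
  e (successors ∅): φ is false.
  f (successors {f}): φ is true.
For instance, at a:
  At a: (◇s → ◇p) ∨ p is true, so ¬((◇s → ◇p) ∨ p) is false.
    At a: ◇s → ◇p is true, p is false, so (◇s → ◇p) ∨ p is true.
      At a: ◇s is true, ◇p is true, so ◇s → ◇p is true.
Satisfying worlds: {f}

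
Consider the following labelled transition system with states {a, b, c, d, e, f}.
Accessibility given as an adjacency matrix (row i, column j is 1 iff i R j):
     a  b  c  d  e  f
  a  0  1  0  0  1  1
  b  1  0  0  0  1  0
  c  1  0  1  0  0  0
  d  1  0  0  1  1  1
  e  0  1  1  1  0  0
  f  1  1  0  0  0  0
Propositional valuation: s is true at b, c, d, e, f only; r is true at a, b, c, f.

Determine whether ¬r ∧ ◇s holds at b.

At b: ¬r is false, ◇s is true, so ¬r ∧ ◇s is false.
  At b: ◇s requires s at some successor in {a, e}.
    s holds at e, so ◇s is true at b.

No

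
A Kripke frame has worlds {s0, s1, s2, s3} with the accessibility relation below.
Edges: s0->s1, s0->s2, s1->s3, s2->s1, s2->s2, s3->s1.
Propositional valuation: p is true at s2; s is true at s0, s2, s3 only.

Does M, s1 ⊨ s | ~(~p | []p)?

Recall that []ψ holds at a world iff ψ holds at every accessible world, and <>ψ holds iff ψ holds at some accessible world.
At s1: s is false, ~(~p | []p) is false, so s | ~(~p | []p) is false.
  At s1: ~p | []p is true, so ~(~p | []p) is false.
    At s1: ~p is true, []p is false, so ~p | []p is true.
      At s1: []p requires p at every successor {s3}.
        p fails at s3, so []p is false at s1.

No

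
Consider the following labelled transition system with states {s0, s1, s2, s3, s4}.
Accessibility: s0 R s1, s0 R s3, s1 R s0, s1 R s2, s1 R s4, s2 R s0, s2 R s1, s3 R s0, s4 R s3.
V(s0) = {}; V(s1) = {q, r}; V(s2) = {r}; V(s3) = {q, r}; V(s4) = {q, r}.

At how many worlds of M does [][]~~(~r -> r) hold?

1

Let φ = [][]~~(~r -> r). Evaluate φ at each world:
  s0 (successors {s1, s3}): φ is false.
  s1 (successors {s0, s2, s4}): φ is false.
  s2 (successors {s0, s1}): φ is false.
  s3 (successors {s0}): φ is true.
  s4 (successors {s3}): φ is false.
For instance, at s3:
  At s3: [][]~~(~r -> r) requires []~~(~r -> r) at every successor {s0}.
      At s0: []~~(~r -> r) requires ~~(~r -> r) at every successor {s1, s3}.
        At s1: ~~(~r -> r) is true.
        At s3: ~~(~r -> r) is true.
      So []~~(~r -> r) is true at s0.
  So [][]~~(~r -> r) is true at s3.
Satisfying worlds: {s3}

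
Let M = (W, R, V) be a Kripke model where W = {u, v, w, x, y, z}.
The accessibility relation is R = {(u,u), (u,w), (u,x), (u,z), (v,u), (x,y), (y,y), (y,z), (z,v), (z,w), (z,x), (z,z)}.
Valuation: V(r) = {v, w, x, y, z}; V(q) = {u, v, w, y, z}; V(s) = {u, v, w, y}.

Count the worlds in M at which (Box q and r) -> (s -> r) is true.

6

Let φ = (Box q and r) -> (s -> r). Evaluate φ at each world:
  u (successors {u, w, x, z}): φ is true.
  v (successors {u}): φ is true.
  w (successors ∅): φ is true.
  x (successors {y}): φ is true.
  y (successors {y, z}): φ is true.
  z (successors {v, w, x, z}): φ is true.
For instance, at x:
  At x: Box q and r is true, s -> r is true, so (Box q and r) -> (s -> r) is true.
    At x: Box q is true, r is true, so Box q and r is true.
      At x: Box q requires q at every successor {y}.
        At y: q is true.
      So Box q is true at x.
Satisfying worlds: {u, v, w, x, y, z}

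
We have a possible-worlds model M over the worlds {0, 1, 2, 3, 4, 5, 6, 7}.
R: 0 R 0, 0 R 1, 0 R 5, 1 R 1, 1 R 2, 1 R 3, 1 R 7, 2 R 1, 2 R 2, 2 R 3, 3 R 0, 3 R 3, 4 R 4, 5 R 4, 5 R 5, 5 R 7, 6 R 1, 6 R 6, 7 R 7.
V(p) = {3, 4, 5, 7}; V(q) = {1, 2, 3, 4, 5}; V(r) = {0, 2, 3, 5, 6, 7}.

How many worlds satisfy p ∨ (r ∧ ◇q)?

Recall that ◇ψ holds at a world iff ψ holds at some accessible world.
Let φ = p ∨ (r ∧ ◇q). Evaluate φ at each world:
  0 (successors {0, 1, 5}): φ is true.
  1 (successors {1, 2, 3, 7}): φ is false.
  2 (successors {1, 2, 3}): φ is true.
  3 (successors {0, 3}): φ is true.
  4 (successors {4}): φ is true.
  5 (successors {4, 5, 7}): φ is true.
  6 (successors {1, 6}): φ is true.
  7 (successors {7}): φ is true.
For instance, at 0:
  At 0: p is false, r ∧ ◇q is true, so p ∨ (r ∧ ◇q) is true.
    At 0: r is true, ◇q is true, so r ∧ ◇q is true.
      At 0: ◇q requires q at some successor in {0, 1, 5}.
        q holds at 1, so ◇q is true at 0.
Satisfying worlds: {0, 2, 3, 4, 5, 6, 7}

7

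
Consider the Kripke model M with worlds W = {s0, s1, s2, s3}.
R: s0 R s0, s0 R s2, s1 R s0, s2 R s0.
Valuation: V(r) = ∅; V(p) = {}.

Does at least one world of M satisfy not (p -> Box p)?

No

Let φ = not (p -> Box p). Evaluate φ at each world:
  s0 (successors {s0, s2}): φ is false.
  s1 (successors {s0}): φ is false.
  s2 (successors {s0}): φ is false.
  s3 (successors ∅): φ is false.
For instance, at s1:
  At s1: p -> Box p is true, so not (p -> Box p) is false.
    At s1: p is false, Box p is false, so p -> Box p is true.
      At s1: Box p requires p at every successor {s0}.
        p fails at s0, so Box p is false at s1.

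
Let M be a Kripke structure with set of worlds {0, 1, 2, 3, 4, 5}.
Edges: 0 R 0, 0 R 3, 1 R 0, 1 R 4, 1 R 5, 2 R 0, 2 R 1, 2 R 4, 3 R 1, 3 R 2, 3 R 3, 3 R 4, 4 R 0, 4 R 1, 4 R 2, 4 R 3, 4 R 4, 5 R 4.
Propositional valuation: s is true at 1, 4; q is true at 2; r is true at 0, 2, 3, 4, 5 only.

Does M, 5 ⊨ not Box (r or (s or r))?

No

At 5: Box (r or (s or r)) is true, so not Box (r or (s or r)) is false.
  At 5: Box (r or (s or r)) requires r or (s or r) at every successor {4}.
    At 4: r or (s or r) is true.
  So Box (r or (s or r)) is true at 5.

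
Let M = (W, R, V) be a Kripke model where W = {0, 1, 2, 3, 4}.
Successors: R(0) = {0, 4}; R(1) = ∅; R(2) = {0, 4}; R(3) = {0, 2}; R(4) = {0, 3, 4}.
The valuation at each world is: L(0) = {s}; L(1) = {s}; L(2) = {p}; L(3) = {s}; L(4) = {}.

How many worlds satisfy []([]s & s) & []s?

Recall that []ψ holds at a world iff ψ holds at every accessible world, and <>ψ holds iff ψ holds at some accessible world.
Let φ = []([]s & s) & []s. Evaluate φ at each world:
  0 (successors {0, 4}): φ is false.
  1 (successors ∅): φ is true.
  2 (successors {0, 4}): φ is false.
  3 (successors {0, 2}): φ is false.
  4 (successors {0, 3, 4}): φ is false.
For instance, at 0:
  At 0: []([]s & s) is false, []s is false, so []([]s & s) & []s is false.
    At 0: []([]s & s) requires []s & s at every successor {0, 4}.
      []s & s fails at 0, so []([]s & s) is false at 0.
    At 0: []s requires s at every successor {0, 4}.
      s fails at 4, so []s is false at 0.
Satisfying worlds: {1}

1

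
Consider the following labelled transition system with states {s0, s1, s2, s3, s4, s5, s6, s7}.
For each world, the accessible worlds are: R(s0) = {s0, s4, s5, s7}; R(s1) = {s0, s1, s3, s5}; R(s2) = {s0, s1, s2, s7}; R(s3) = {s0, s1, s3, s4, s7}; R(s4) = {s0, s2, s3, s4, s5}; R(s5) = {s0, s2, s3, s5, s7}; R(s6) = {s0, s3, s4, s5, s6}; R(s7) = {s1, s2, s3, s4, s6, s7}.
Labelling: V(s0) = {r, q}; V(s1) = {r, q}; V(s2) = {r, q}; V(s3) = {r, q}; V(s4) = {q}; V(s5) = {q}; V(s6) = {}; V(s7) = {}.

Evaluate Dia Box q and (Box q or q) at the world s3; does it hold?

At s3: Dia Box q is true, Box q or q is true, so Dia Box q and (Box q or q) is true.
  At s3: Dia Box q requires Box q at some successor in {s0, s1, s3, s4, s7}.
    Box q holds at s1, so Dia Box q is true at s3.
      At s1: Box q requires q at every successor {s0, s1, s3, s5}.
        At s0: q is true.
        At s1: q is true.
        At s3: q is true.
        At s5: q is true.
      So Box q is true at s1.
  At s3: Box q is false, q is true, so Box q or q is true.
    At s3: Box q requires q at every successor {s0, s1, s3, s4, s7}.
      q fails at s7, so Box q is false at s3.

Yes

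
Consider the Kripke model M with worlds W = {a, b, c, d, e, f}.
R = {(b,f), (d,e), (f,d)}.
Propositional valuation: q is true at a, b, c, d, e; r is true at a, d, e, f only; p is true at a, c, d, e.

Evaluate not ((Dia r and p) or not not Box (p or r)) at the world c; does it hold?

No

At c: (Dia r and p) or not not Box (p or r) is true, so not ((Dia r and p) or not not Box (p or r)) is false.
  At c: Dia r and p is false, not not Box (p or r) is true, so (Dia r and p) or not not Box (p or r) is true.
    At c: Dia r is false, p is true, so Dia r and p is false.
      At c: no accessible worlds, so Dia r is false.
    At c: not Box (p or r) is false, so not not Box (p or r) is true.
      At c: Box (p or r) is true, so not Box (p or r) is false.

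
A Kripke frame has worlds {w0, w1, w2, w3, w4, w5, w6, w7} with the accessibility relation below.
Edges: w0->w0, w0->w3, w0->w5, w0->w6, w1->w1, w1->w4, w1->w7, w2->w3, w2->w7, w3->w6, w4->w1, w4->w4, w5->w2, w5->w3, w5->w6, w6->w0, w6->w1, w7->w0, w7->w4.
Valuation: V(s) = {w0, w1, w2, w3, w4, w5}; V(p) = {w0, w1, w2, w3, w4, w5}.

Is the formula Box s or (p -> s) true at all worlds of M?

Let φ = Box s or (p -> s). Evaluate φ at each world:
  w0 (successors {w0, w3, w5, w6}): φ is true.
  w1 (successors {w1, w4, w7}): φ is true.
  w2 (successors {w3, w7}): φ is true.
  w3 (successors {w6}): φ is true.
  w4 (successors {w1, w4}): φ is true.
  w5 (successors {w2, w3, w6}): φ is true.
  w6 (successors {w0, w1}): φ is true.
  w7 (successors {w0, w4}): φ is true.
For instance, at w2:
  At w2: Box s is false, p -> s is true, so Box s or (p -> s) is true.
    At w2: Box s requires s at every successor {w3, w7}.
      s fails at w7, so Box s is false at w2.

Yes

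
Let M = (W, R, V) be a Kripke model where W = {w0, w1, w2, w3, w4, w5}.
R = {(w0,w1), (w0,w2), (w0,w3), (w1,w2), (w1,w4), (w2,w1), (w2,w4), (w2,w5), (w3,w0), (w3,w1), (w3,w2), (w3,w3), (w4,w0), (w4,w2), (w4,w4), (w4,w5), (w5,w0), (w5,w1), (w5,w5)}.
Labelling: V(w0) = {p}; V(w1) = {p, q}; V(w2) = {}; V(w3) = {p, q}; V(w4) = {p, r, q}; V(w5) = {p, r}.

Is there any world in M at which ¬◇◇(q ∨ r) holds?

No

Let φ = ¬◇◇(q ∨ r). Evaluate φ at each world:
  w0 (successors {w1, w2, w3}): φ is false.
  w1 (successors {w2, w4}): φ is false.
  w2 (successors {w1, w4, w5}): φ is false.
  w3 (successors {w0, w1, w2, w3}): φ is false.
  w4 (successors {w0, w2, w4, w5}): φ is false.
  w5 (successors {w0, w1, w5}): φ is false.
For instance, at w2:
  At w2: ◇◇(q ∨ r) is true, so ¬◇◇(q ∨ r) is false.
    At w2: ◇◇(q ∨ r) requires ◇(q ∨ r) at some successor in {w1, w4, w5}.
      ◇(q ∨ r) holds at w1, so ◇◇(q ∨ r) is true at w2.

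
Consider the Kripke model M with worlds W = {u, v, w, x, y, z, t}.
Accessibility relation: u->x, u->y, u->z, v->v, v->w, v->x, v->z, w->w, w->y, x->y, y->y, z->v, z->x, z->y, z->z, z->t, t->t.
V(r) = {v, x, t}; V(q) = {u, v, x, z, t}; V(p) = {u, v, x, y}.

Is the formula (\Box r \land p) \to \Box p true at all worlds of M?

Recall that \Box ψ holds at a world iff ψ holds at every accessible world, and \Diamond ψ holds iff ψ holds at some accessible world.
Let φ = (\Box r \land p) \to \Box p. Evaluate φ at each world:
  u (successors {x, y, z}): φ is true.
  v (successors {v, w, x, z}): φ is true.
  w (successors {w, y}): φ is true.
  x (successors {y}): φ is true.
  y (successors {y}): φ is true.
  z (successors {v, x, y, z, t}): φ is true.
  t (successors {t}): φ is true.
For instance, at y:
  At y: \Box r \land p is false, \Box p is true, so (\Box r \land p) \to \Box p is true.
    At y: \Box r is false, p is true, so \Box r \land p is false.
      At y: \Box r requires r at every successor {y}.
        r fails at y, so \Box r is false at y.
    At y: \Box p requires p at every successor {y}.
      At y: p is true.
    So \Box p is true at y.

Yes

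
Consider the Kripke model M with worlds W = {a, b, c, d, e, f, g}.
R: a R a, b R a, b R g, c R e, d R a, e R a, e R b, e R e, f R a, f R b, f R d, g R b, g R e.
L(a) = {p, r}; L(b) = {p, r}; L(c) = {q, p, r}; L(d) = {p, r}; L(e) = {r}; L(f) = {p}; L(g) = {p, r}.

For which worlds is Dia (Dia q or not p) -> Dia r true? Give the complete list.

a, b, c, d, e, f, g

Let φ = Dia (Dia q or not p) -> Dia r. Evaluate φ at each world:
  a (successors {a}): φ is true.
  b (successors {a, g}): φ is true.
  c (successors {e}): φ is true.
  d (successors {a}): φ is true.
  e (successors {a, b, e}): φ is true.
  f (successors {a, b, d}): φ is true.
  g (successors {b, e}): φ is true.
For instance, at g:
  At g: Dia (Dia q or not p) is true, Dia r is true, so Dia (Dia q or not p) -> Dia r is true.
    At g: Dia (Dia q or not p) requires Dia q or not p at some successor in {b, e}.
      Dia q or not p holds at e, so Dia (Dia q or not p) is true at g.
    At g: Dia r requires r at some successor in {b, e}.
      r holds at b, so Dia r is true at g.
Satisfying worlds: {a, b, c, d, e, f, g}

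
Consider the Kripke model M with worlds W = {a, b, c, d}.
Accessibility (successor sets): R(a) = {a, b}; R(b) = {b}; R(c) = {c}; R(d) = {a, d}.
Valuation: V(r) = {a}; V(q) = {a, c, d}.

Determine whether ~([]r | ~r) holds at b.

No

At b: []r | ~r is true, so ~([]r | ~r) is false.
  At b: []r is false, ~r is true, so []r | ~r is true.
    At b: []r requires r at every successor {b}.
      r fails at b, so []r is false at b.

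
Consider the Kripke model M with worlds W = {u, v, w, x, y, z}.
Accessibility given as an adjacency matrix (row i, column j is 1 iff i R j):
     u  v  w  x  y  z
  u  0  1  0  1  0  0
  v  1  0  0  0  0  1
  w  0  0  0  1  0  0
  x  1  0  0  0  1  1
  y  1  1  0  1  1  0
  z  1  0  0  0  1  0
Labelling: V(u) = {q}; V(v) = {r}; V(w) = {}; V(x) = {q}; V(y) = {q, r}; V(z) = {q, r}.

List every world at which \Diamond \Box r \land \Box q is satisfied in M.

none

Let φ = \Diamond \Box r \land \Box q. Evaluate φ at each world:
  u (successors {v, x}): φ is false.
  v (successors {u, z}): φ is false.
  w (successors {x}): φ is false.
  x (successors {u, y, z}): φ is false.
  y (successors {u, v, x, y}): φ is false.
  z (successors {u, y}): φ is false.
For instance, at y:
  At y: \Diamond \Box r is false, \Box q is false, so \Diamond \Box r \land \Box q is false.
    At y: \Diamond \Box r requires \Box r at some successor in {u, v, x, y}.
      At u: \Box r is false.
      At v: \Box r is false.
      At x: \Box r is false.
      At y: \Box r is false.
    So \Diamond \Box r is false at y.
    At y: \Box q requires q at every successor {u, v, x, y}.
      q fails at v, so \Box q is false at y.
Satisfying worlds: none.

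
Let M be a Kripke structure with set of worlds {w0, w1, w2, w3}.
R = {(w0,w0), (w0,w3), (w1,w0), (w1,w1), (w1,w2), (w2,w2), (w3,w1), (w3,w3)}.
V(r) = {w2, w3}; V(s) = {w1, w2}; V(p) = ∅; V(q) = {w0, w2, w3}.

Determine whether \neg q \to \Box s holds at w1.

Recall that \Box ψ holds at a world iff ψ holds at every accessible world, and \Diamond ψ holds iff ψ holds at some accessible world.
At w1: \neg q is true, \Box s is false, so \neg q \to \Box s is false.
  At w1: \Box s requires s at every successor {w0, w1, w2}.
    s fails at w0, so \Box s is false at w1.

No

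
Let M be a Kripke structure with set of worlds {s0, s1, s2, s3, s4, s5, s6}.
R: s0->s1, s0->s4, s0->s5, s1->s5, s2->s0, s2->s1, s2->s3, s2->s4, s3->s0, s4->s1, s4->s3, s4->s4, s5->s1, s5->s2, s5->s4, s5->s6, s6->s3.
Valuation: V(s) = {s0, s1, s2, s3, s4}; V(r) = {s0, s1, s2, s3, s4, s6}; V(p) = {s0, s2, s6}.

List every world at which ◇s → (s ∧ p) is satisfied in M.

s0, s1, s2

Let φ = ◇s → (s ∧ p). Evaluate φ at each world:
  s0 (successors {s1, s4, s5}): φ is true.
  s1 (successors {s5}): φ is true.
  s2 (successors {s0, s1, s3, s4}): φ is true.
  s3 (successors {s0}): φ is false.
  s4 (successors {s1, s3, s4}): φ is false.
  s5 (successors {s1, s2, s4, s6}): φ is false.
  s6 (successors {s3}): φ is false.
For instance, at s5:
  At s5: ◇s is true, s ∧ p is false, so ◇s → (s ∧ p) is false.
    At s5: ◇s requires s at some successor in {s1, s2, s4, s6}.
      s holds at s1, so ◇s is true at s5.
Satisfying worlds: {s0, s1, s2}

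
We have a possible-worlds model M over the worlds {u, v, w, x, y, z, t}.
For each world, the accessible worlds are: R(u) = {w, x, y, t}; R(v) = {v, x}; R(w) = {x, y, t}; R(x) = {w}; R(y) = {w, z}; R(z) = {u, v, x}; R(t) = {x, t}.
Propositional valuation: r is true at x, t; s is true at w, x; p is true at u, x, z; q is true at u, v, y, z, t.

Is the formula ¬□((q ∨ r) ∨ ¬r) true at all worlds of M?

No

Let φ = ¬□((q ∨ r) ∨ ¬r). Evaluate φ at each world:
  u (successors {w, x, y, t}): φ is false.
  v (successors {v, x}): φ is false.
  w (successors {x, y, t}): φ is false.
  x (successors {w}): φ is false.
  y (successors {w, z}): φ is false.
  z (successors {u, v, x}): φ is false.
  t (successors {x, t}): φ is false.
Detail at u (counterexample):
  At u: □((q ∨ r) ∨ ¬r) is true, so ¬□((q ∨ r) ∨ ¬r) is false.
    At u: □((q ∨ r) ∨ ¬r) requires (q ∨ r) ∨ ¬r at every successor {w, x, y, t}.
      At w: (q ∨ r) ∨ ¬r is true.
      At x: (q ∨ r) ∨ ¬r is true.
      At y: (q ∨ r) ∨ ¬r is true.
      At t: (q ∨ r) ∨ ¬r is true.
    So □((q ∨ r) ∨ ¬r) is true at u.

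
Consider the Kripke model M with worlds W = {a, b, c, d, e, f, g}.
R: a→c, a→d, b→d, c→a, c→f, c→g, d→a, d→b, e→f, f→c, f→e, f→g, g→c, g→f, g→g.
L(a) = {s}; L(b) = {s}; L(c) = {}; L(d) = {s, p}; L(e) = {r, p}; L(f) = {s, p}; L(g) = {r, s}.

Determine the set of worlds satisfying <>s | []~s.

Let φ = <>s | []~s. Evaluate φ at each world:
  a (successors {c, d}): φ is true.
  b (successors {d}): φ is true.
  c (successors {a, f, g}): φ is true.
  d (successors {a, b}): φ is true.
  e (successors {f}): φ is true.
  f (successors {c, e, g}): φ is true.
  g (successors {c, f, g}): φ is true.
For instance, at b:
  At b: <>s is true, []~s is false, so <>s | []~s is true.
    At b: <>s requires s at some successor in {d}.
      s holds at d, so <>s is true at b.
    At b: []~s requires ~s at every successor {d}.
      ~s fails at d, so []~s is false at b.
Satisfying worlds: {a, b, c, d, e, f, g}

a, b, c, d, e, f, g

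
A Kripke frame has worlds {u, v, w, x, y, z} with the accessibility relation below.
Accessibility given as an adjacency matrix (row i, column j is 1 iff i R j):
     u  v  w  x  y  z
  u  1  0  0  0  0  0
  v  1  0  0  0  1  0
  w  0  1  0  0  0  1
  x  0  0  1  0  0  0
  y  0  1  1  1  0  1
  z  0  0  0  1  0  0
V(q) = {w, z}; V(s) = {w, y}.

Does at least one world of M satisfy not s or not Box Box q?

Yes

Recall that Box ψ holds at a world iff ψ holds at every accessible world, and Dia ψ holds iff ψ holds at some accessible world.
Let φ = not s or not Box Box q. Evaluate φ at each world:
  u (successors {u}): φ is true.
  v (successors {u, y}): φ is true.
  w (successors {v, z}): φ is true.
  x (successors {w}): φ is true.
  y (successors {v, w, x, z}): φ is true.
  z (successors {x}): φ is true.
Detail at u (witness):
  At u: not s is true, not Box Box q is true, so not s or not Box Box q is true.
    At u: Box Box q is false, so not Box Box q is true.
      At u: Box Box q requires Box q at every successor {u}.
        Box q fails at u, so Box Box q is false at u.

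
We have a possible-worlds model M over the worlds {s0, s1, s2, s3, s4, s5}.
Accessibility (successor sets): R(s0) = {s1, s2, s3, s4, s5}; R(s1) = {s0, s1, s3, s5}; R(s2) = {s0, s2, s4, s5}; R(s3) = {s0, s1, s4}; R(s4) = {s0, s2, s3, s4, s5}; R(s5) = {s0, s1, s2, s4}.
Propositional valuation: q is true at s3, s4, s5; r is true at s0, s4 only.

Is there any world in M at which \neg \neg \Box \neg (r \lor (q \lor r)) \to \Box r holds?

Yes

Recall that \Box ψ holds at a world iff ψ holds at every accessible world, and \Diamond ψ holds iff ψ holds at some accessible world.
Let φ = \neg \neg \Box \neg (r \lor (q \lor r)) \to \Box r. Evaluate φ at each world:
  s0 (successors {s1, s2, s3, s4, s5}): φ is true.
  s1 (successors {s0, s1, s3, s5}): φ is true.
  s2 (successors {s0, s2, s4, s5}): φ is true.
  s3 (successors {s0, s1, s4}): φ is true.
  s4 (successors {s0, s2, s3, s4, s5}): φ is true.
  s5 (successors {s0, s1, s2, s4}): φ is true.
Detail at s0 (witness):
  At s0: \neg \neg \Box \neg (r \lor (q \lor r)) is false, \Box r is false, so \neg \neg \Box \neg (r \lor (q \lor r)) \to \Box r is true.
    At s0: \neg \Box \neg (r \lor (q \lor r)) is true, so \neg \neg \Box \neg (r \lor (q \lor r)) is false.
      At s0: \Box \neg (r \lor (q \lor r)) is false, so \neg \Box \neg (r \lor (q \lor r)) is true.
    At s0: \Box r requires r at every successor {s1, s2, s3, s4, s5}.
      r fails at s1, so \Box r is false at s0.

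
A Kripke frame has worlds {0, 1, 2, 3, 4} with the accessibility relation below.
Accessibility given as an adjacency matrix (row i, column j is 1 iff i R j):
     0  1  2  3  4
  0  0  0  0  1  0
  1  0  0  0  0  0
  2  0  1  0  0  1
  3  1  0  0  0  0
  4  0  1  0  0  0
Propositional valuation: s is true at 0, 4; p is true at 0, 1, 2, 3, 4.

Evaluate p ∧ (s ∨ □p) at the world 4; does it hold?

At 4: p is true, s ∨ □p is true, so p ∧ (s ∨ □p) is true.
  At 4: s is true, □p is true, so s ∨ □p is true.
    At 4: □p requires p at every successor {1}.
      At 1: p is true.
    So □p is true at 4.

Yes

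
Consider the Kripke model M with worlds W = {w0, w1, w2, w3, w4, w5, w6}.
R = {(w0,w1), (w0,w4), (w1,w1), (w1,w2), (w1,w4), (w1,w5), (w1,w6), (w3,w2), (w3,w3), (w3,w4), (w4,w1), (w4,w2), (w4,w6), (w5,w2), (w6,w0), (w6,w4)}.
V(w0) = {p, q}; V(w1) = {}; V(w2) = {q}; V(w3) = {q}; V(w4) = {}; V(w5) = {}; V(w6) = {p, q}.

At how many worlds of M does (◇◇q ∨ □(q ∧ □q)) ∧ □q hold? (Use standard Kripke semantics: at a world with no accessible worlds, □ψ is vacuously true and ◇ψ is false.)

2

Let φ = (◇◇q ∨ □(q ∧ □q)) ∧ □q. Evaluate φ at each world:
  w0 (successors {w1, w4}): φ is false.
  w1 (successors {w1, w2, w4, w5, w6}): φ is false.
  w2 (successors ∅): φ is true.
  w3 (successors {w2, w3, w4}): φ is false.
  w4 (successors {w1, w2, w6}): φ is false.
  w5 (successors {w2}): φ is true.
  w6 (successors {w0, w4}): φ is false.
For instance, at w0:
  At w0: ◇◇q ∨ □(q ∧ □q) is true, □q is false, so (◇◇q ∨ □(q ∧ □q)) ∧ □q is false.
    At w0: ◇◇q is true, □(q ∧ □q) is false, so ◇◇q ∨ □(q ∧ □q) is true.
      At w0: ◇◇q requires ◇q at some successor in {w1, w4}.
        ◇q holds at w1, so ◇◇q is true at w0.
      At w0: □(q ∧ □q) requires q ∧ □q at every successor {w1, w4}.
        q ∧ □q fails at w1, so □(q ∧ □q) is false at w0.
    At w0: □q requires q at every successor {w1, w4}.
      q fails at w1, so □q is false at w0.
Satisfying worlds: {w2, w5}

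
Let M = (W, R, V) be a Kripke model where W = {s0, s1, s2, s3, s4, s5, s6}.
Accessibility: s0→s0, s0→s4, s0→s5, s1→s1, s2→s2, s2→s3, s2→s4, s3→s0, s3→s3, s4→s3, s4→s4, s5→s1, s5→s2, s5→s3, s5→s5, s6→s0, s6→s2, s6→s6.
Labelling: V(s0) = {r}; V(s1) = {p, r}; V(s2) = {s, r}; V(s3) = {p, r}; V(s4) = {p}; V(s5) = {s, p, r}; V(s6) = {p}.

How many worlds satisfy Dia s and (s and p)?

Let φ = Dia s and (s and p). Evaluate φ at each world:
  s0 (successors {s0, s4, s5}): φ is false.
  s1 (successors {s1}): φ is false.
  s2 (successors {s2, s3, s4}): φ is false.
  s3 (successors {s0, s3}): φ is false.
  s4 (successors {s3, s4}): φ is false.
  s5 (successors {s1, s2, s3, s5}): φ is true.
  s6 (successors {s0, s2, s6}): φ is false.
For instance, at s2:
  At s2: Dia s is true, s and p is false, so Dia s and (s and p) is false.
    At s2: Dia s requires s at some successor in {s2, s3, s4}.
      s holds at s2, so Dia s is true at s2.
Satisfying worlds: {s5}

1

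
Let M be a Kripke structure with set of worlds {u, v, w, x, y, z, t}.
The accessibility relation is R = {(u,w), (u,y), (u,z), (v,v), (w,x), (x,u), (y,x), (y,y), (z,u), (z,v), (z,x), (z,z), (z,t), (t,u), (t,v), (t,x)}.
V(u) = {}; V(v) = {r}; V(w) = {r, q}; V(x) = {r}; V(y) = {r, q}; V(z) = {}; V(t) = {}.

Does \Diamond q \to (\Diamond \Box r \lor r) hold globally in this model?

Recall that \Box ψ holds at a world iff ψ holds at every accessible world, and \Diamond ψ holds iff ψ holds at some accessible world.
Let φ = \Diamond q \to (\Diamond \Box r \lor r). Evaluate φ at each world:
  u (successors {w, y, z}): φ is true.
  v (successors {v}): φ is true.
  w (successors {x}): φ is true.
  x (successors {u}): φ is true.
  y (successors {x, y}): φ is true.
  z (successors {u, v, x, z, t}): φ is true.
  t (successors {u, v, x}): φ is true.
For instance, at v:
  At v: \Diamond q is false, \Diamond \Box r \lor r is true, so \Diamond q \to (\Diamond \Box r \lor r) is true.
    At v: \Diamond q requires q at some successor in {v}.
      At v: q is false.
    So \Diamond q is false at v.
    At v: \Diamond \Box r is true, r is true, so \Diamond \Box r \lor r is true.
      At v: \Diamond \Box r requires \Box r at some successor in {v}.
        \Box r holds at v, so \Diamond \Box r is true at v.

Yes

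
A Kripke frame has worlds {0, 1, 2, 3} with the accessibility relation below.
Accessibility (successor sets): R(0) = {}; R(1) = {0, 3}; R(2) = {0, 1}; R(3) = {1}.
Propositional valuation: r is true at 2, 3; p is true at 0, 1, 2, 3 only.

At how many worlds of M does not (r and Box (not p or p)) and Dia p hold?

1

Let φ = not (r and Box (not p or p)) and Dia p. Evaluate φ at each world:
  0 (successors ∅): φ is false.
  1 (successors {0, 3}): φ is true.
  2 (successors {0, 1}): φ is false.
  3 (successors {1}): φ is false.
For instance, at 2:
  At 2: not (r and Box (not p or p)) is false, Dia p is true, so not (r and Box (not p or p)) and Dia p is false.
    At 2: r and Box (not p or p) is true, so not (r and Box (not p or p)) is false.
      At 2: r is true, Box (not p or p) is true, so r and Box (not p or p) is true.
    At 2: Dia p requires p at some successor in {0, 1}.
      p holds at 0, so Dia p is true at 2.
Satisfying worlds: {1}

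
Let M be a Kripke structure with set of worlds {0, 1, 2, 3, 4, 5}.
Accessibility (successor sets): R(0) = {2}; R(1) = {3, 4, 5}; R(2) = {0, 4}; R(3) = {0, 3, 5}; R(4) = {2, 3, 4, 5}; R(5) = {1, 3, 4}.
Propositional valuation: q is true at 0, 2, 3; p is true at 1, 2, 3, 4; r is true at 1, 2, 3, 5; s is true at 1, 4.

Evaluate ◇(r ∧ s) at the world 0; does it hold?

No

At 0: ◇(r ∧ s) requires r ∧ s at some successor in {2}.
  At 2: r ∧ s is false.
So ◇(r ∧ s) is false at 0.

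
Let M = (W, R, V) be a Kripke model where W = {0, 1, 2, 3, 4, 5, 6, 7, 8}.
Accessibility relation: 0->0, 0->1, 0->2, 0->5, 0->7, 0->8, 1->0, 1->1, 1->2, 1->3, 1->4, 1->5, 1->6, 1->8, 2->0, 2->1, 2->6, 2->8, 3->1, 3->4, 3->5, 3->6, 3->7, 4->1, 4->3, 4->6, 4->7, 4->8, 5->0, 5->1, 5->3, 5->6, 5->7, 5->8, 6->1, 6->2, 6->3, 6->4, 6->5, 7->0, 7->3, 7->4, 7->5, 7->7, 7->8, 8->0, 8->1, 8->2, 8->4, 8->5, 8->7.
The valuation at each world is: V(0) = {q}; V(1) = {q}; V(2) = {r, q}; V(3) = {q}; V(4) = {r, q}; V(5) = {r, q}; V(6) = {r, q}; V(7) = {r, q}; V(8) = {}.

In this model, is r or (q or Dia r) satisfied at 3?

Yes

At 3: r is false, q or Dia r is true, so r or (q or Dia r) is true.
  At 3: q is true, Dia r is true, so q or Dia r is true.
    At 3: Dia r requires r at some successor in {1, 4, 5, 6, 7}.
      r holds at 4, so Dia r is true at 3.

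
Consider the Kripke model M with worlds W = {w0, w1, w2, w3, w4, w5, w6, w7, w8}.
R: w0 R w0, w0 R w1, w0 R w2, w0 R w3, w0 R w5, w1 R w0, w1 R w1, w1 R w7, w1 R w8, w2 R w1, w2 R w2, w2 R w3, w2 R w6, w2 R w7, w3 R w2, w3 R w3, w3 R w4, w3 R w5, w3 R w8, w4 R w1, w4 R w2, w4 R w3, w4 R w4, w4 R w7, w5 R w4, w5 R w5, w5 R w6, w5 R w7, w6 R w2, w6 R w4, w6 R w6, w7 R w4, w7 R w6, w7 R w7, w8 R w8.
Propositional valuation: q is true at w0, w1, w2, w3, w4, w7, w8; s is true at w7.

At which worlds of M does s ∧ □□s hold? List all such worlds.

Let φ = s ∧ □□s. Evaluate φ at each world:
  w0 (successors {w0, w1, w2, w3, w5}): φ is false.
  w1 (successors {w0, w1, w7, w8}): φ is false.
  w2 (successors {w1, w2, w3, w6, w7}): φ is false.
  w3 (successors {w2, w3, w4, w5, w8}): φ is false.
  w4 (successors {w1, w2, w3, w4, w7}): φ is false.
  w5 (successors {w4, w5, w6, w7}): φ is false.
  w6 (successors {w2, w4, w6}): φ is false.
  w7 (successors {w4, w6, w7}): φ is false.
  w8 (successors {w8}): φ is false.
For instance, at w0:
  At w0: s is false, □□s is false, so s ∧ □□s is false.
    At w0: □□s requires □s at every successor {w0, w1, w2, w3, w5}.
      □s fails at w0, so □□s is false at w0.
Satisfying worlds: none.

none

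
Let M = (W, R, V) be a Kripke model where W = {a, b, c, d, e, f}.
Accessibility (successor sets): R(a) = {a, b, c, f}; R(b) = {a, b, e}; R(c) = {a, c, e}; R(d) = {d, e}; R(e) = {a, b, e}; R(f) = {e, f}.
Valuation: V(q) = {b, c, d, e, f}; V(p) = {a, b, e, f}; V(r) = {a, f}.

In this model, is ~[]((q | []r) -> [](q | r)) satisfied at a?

No

At a: []((q | []r) -> [](q | r)) is true, so ~[]((q | []r) -> [](q | r)) is false.
  At a: []((q | []r) -> [](q | r)) requires (q | []r) -> [](q | r) at every successor {a, b, c, f}.
    At a: (q | []r) -> [](q | r) is true.
    At b: (q | []r) -> [](q | r) is true.
    At c: (q | []r) -> [](q | r) is true.
    At f: (q | []r) -> [](q | r) is true.
  So []((q | []r) -> [](q | r)) is true at a.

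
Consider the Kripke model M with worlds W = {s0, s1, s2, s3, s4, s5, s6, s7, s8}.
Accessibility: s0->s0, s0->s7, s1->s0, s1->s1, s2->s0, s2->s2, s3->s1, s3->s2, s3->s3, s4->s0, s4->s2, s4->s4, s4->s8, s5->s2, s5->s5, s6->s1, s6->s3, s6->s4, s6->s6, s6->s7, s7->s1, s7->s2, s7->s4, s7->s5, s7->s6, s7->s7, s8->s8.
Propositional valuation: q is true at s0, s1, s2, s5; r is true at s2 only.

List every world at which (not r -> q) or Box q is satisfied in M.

Let φ = (not r -> q) or Box q. Evaluate φ at each world:
  s0 (successors {s0, s7}): φ is true.
  s1 (successors {s0, s1}): φ is true.
  s2 (successors {s0, s2}): φ is true.
  s3 (successors {s1, s2, s3}): φ is false.
  s4 (successors {s0, s2, s4, s8}): φ is false.
  s5 (successors {s2, s5}): φ is true.
  s6 (successors {s1, s3, s4, s6, s7}): φ is false.
  s7 (successors {s1, s2, s4, s5, s6, s7}): φ is false.
  s8 (successors {s8}): φ is false.
For instance, at s4:
  At s4: not r -> q is false, Box q is false, so (not r -> q) or Box q is false.
    At s4: Box q requires q at every successor {s0, s2, s4, s8}.
      q fails at s4, so Box q is false at s4.
Satisfying worlds: {s0, s1, s2, s5}

s0, s1, s2, s5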